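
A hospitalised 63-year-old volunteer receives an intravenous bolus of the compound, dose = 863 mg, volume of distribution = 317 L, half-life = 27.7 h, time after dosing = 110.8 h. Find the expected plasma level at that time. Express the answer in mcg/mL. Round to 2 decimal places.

C₀ = Dose / Vd = 863.0 / 317 = 2.722 mg/L
k = ln2 / t½ = 0.693147 / 27.7 = 0.02502 h⁻¹
t / t½ = 110.8 / 27.7 = 4 half-lives
C = C₀ × (1/2)^4 = 2.722 × 0.06250 = 0.1701 mg/L
(0.1701 mg/L = 0.1701 mcg/mL)

0.17 mcg/mL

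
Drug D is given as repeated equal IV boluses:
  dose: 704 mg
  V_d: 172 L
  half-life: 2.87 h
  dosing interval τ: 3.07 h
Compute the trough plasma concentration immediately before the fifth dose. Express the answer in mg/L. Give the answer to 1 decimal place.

3.5 mg/L

C₀ per dose = Dose / Vd = 704 / 172 = 4.093 mg/L
k = ln2 / t½ = 0.693147 / 2.87 = 0.2415 h⁻¹
Fraction remaining after one interval: r = e^(−kτ) = e^(−0.2415 × 3.07) = 0.4764
Before dose 5, 4 doses have been given (aged 1τ, 2τ, 3τ, 4τ).
C_trough = C₀ × (r + r² + … + r^4) = C₀ × r(1−r^4)/(1−r)
        = 4.093 × 0.4764 × (1 − 0.05151) / (1 − 0.4764) = 3.532 mg/L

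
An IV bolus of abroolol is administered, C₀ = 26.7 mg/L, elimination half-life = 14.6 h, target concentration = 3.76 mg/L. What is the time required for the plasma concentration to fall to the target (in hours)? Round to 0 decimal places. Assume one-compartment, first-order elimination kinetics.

k = ln2 / t½ = 0.693147 / 14.6 = 0.04748 h⁻¹
t = ln(C₀ / C) / k = ln(26.70 / 3.76) / 0.04748
  = ln(7.101) / 0.04748 = 1.960 / 0.04748 = 41.28 h

41 h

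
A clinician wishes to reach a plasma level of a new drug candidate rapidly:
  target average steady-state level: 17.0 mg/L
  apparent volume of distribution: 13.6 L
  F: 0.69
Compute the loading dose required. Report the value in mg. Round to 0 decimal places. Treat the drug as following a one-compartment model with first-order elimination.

335 mg

LD = Css × Vd / F = 17.0 × 13.6 / 0.69 = 335.1 mg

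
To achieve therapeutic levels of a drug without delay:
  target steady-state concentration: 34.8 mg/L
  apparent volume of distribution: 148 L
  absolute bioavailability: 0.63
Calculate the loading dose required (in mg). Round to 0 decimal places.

8175 mg

LD = Css × Vd / F = 34.8 × 148 / 0.63 = 8175 mg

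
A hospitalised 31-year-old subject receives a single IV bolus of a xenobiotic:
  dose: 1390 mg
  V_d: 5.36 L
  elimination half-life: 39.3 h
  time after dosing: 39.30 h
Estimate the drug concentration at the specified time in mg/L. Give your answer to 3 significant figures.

C₀ = Dose / Vd = 1390 / 5.36 = 259.3 mg/L
k = ln2 / t½ = 0.693147 / 39.3 = 0.01764 h⁻¹
t / t½ = 39.30 / 39.3 = 1 half-lives
C = C₀ × (1/2)^1 = 259.3 × 0.5000 = 129.7 mg/L

130 mg/L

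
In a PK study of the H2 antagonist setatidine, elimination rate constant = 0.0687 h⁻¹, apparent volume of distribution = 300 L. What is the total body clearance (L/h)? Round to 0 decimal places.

21 L/h

CL = k × Vd = 0.0687 × 300 = 20.61 L/h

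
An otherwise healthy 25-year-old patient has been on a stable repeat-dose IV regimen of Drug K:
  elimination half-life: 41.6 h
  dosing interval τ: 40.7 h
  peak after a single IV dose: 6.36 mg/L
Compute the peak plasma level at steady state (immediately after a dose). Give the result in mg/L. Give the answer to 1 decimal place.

k = ln2 / t½ = 0.693147 / 41.6 = 0.01666 h⁻¹
e^(−kτ) = e^(−0.01666 × 40.7) = 0.5076
Accumulation ratio R = 1 / (1 − e^(−kτ)) = 1 / (1 − 0.5076) = 2.031
Steady-state peak = C₀ × R = 6.36 × 2.031 = 12.92 mg/L

12.9 mg/L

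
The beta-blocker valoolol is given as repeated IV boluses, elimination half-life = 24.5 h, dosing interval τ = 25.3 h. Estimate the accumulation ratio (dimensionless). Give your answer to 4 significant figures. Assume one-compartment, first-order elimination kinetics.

k = ln2 / t½ = 0.693147 / 24.5 = 0.02829 h⁻¹
e^(−kτ) = e^(−0.02829 × 25.3) = 0.4888
Accumulation ratio R = 1 / (1 − e^(−kτ)) = 1 / (1 − 0.4888) = 1.956

1.956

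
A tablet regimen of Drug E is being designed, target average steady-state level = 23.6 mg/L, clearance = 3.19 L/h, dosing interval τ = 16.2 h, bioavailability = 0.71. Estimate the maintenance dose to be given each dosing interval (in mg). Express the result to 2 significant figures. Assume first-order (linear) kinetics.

1700 mg

At steady state, F × (Dose/τ) = Css × CL.
Dose = Css × CL × τ / F = 23.6 × 3.190 × 16.2 / 0.71 = 1718 mg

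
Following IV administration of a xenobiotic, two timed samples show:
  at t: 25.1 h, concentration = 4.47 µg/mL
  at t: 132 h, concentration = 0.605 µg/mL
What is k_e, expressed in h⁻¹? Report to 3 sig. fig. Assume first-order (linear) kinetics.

0.0187 h⁻¹

k = ln(C₁/C₂) / (t₂ − t₁) = ln(4.47/0.605) / (132 − 25.1)
  = 2.000 / 106.9 = 0.01871 h⁻¹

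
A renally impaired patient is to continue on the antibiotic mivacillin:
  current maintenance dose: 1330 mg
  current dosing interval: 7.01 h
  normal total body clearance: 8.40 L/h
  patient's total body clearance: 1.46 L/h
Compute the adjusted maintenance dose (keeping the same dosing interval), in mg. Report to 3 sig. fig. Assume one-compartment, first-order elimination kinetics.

To keep the same average steady-state level, dosing rate must scale with clearance.
CL ratio = 1.46 / 8.40 = 0.1738
New dose (same interval) = 1330 × 0.1738 = 231.2 mg

231 mg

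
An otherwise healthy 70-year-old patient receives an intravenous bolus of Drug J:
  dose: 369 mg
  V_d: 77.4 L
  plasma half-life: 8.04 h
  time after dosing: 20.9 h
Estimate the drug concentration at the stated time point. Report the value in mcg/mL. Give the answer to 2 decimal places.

C₀ = Dose / Vd = 369.0 / 77.4 = 4.767 mg/L
k = ln2 / t½ = 0.693147 / 8.04 = 0.08621 h⁻¹
C = C₀ · e^(−k·t) = 4.767 × e^(−0.08621 × 20.9)
  = 4.767 × 0.1650 = 0.7866 mg/L
(0.7866 mg/L = 0.7866 mcg/mL)

0.79 mcg/mL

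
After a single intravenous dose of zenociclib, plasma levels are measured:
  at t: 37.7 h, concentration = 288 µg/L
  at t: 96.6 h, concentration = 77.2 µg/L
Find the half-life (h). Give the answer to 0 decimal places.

k = ln(C₁/C₂) / (t₂ − t₁) = ln(288/77.2) / (96.6 − 37.7)
  = 1.317 / 58.90 = 0.02236 h⁻¹
t½ = ln2 / k = 0.693147 / 0.02236 = 31.00 h

31 h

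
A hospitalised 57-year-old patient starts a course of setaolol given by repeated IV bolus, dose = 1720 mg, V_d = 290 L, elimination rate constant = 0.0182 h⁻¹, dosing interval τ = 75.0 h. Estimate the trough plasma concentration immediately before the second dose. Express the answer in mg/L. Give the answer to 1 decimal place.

C₀ per dose = Dose / Vd = 1720 / 290 = 5.931 mg/L
Fraction remaining after one interval: r = e^(−kτ) = e^(−0.01820 × 75.0) = 0.2554
Before dose 2, 1 dose has been given (aged 1τ).
C_trough = C₀ × r = 5.931 × 0.2554 = 1.515 mg/L

1.5 mg/L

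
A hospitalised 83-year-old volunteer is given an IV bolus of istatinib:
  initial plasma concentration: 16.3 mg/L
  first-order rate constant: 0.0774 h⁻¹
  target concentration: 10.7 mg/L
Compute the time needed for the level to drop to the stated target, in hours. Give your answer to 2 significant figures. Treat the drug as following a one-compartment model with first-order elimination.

t = ln(C₀ / C) / k = ln(16.30 / 10.7) / 0.07740
  = ln(1.523) / 0.07740 = 0.4207 / 0.07740 = 5.435 h

5.4 h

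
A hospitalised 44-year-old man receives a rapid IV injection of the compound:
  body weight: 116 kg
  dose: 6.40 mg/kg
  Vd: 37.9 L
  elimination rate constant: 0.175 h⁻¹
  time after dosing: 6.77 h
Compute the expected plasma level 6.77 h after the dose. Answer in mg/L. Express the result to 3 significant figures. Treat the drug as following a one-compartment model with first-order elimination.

Total dose = 6.40 × 116 = 742.4 mg
C₀ = Dose / Vd = 742.4 / 37.9 = 19.59 mg/L
C = C₀ · e^(−k·t) = 19.59 × e^(−0.1750 × 6.77)
  = 19.59 × 0.3058 = 5.991 mg/L

5.99 mg/L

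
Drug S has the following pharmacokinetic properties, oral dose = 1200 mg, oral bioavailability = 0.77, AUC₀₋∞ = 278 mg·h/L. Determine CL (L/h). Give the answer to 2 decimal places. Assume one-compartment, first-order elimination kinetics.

CL = F·Dose / AUC = 0.77 × 1200 / 278 = 3.324 L/h

3.32 L/h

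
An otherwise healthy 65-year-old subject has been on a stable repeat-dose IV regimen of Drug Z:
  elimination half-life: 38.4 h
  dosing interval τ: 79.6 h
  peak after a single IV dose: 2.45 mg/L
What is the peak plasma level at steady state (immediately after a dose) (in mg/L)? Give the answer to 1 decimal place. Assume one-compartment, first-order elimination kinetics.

3.2 mg/L

k = ln2 / t½ = 0.693147 / 38.4 = 0.01805 h⁻¹
e^(−kτ) = e^(−0.01805 × 79.6) = 0.2377
Accumulation ratio R = 1 / (1 − e^(−kτ)) = 1 / (1 − 0.2377) = 1.312
Steady-state peak = C₀ × R = 2.45 × 1.312 = 3.214 mg/L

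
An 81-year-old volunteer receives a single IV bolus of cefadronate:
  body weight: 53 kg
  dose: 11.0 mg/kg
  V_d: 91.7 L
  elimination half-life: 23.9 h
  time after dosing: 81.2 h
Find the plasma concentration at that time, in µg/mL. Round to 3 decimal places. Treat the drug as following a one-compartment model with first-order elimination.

Total dose = 11.0 × 53 = 583.0 mg
C₀ = Dose / Vd = 583.0 / 91.7 = 6.358 mg/L
k = ln2 / t½ = 0.693147 / 23.9 = 0.02900 h⁻¹
C = C₀ · e^(−k·t) = 6.358 × e^(−0.02900 × 81.2)
  = 6.358 × 0.09491 = 0.6034 mg/L
(0.6034 mg/L = 0.6034 µg/mL)

0.603 µg/mL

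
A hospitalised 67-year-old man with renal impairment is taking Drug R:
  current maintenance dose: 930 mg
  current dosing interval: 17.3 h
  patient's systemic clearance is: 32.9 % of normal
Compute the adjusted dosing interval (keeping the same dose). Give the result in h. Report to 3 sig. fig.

52.6 h

To keep the same average steady-state level, dosing rate must scale with clearance.
CL ratio = 32.9 / 100 = 0.3290
New interval (same dose) = 17.3 / 0.3290 = 52.58 h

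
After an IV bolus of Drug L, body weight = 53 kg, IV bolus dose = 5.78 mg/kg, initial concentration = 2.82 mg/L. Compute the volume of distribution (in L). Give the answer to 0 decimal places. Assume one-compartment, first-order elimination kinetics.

Dose = 5.78 × 53 = 306.3 mg
Vd = Dose / C₀ = 306.3 / 2.82 = 108.6 L

109 L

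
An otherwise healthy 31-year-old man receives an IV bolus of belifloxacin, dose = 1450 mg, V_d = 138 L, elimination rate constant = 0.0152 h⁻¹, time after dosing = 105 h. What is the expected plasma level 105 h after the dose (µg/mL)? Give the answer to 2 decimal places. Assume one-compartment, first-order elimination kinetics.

C₀ = Dose / Vd = 1450 / 138 = 10.51 mg/L
C = C₀ · e^(−k·t) = 10.51 × e^(−0.01520 × 105)
  = 10.51 × 0.2027 = 2.130 mg/L
(2.130 mg/L = 2.130 µg/mL)

2.13 µg/mL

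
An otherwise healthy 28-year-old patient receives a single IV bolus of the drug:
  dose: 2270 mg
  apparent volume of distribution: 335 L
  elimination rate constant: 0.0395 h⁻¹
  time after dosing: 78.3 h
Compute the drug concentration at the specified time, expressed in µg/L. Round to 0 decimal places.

307 µg/L

C₀ = Dose / Vd = 2270 / 335 = 6.776 mg/L
C = C₀ · e^(−k·t) = 6.776 × e^(−0.03950 × 78.3)
  = 6.776 × 0.04537 = 0.3074 mg/L
Convert: 0.3074 mg/L × 1000 = 307.4 µg/L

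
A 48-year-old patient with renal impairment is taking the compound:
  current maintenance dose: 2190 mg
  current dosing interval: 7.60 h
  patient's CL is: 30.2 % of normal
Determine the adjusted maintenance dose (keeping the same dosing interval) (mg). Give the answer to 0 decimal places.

To keep the same average steady-state level, dosing rate must scale with clearance.
CL ratio = 30.2 / 100 = 0.3020
New dose (same interval) = 2190 × 0.3020 = 661.4 mg

661 mg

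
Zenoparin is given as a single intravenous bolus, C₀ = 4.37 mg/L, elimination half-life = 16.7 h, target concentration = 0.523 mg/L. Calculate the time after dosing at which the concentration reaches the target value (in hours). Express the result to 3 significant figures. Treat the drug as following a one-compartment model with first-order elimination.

51.1 h

k = ln2 / t½ = 0.693147 / 16.7 = 0.04151 h⁻¹
t = ln(C₀ / C) / k = ln(4.370 / 0.523) / 0.04151
  = ln(8.356) / 0.04151 = 2.123 / 0.04151 = 51.14 h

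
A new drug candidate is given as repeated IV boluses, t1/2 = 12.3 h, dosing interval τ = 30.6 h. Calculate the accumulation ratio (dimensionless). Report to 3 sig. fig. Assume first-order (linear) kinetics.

1.22

k = ln2 / t½ = 0.693147 / 12.3 = 0.05635 h⁻¹
e^(−kτ) = e^(−0.05635 × 30.6) = 0.1783
Accumulation ratio R = 1 / (1 − e^(−kτ)) = 1 / (1 − 0.1783) = 1.217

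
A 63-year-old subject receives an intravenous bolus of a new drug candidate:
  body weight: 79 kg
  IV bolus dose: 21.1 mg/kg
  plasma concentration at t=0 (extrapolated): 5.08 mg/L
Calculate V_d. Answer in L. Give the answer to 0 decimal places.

Dose = 21.1 × 79 = 1667 mg
Vd = Dose / C₀ = 1667 / 5.08 = 328.1 L

328 L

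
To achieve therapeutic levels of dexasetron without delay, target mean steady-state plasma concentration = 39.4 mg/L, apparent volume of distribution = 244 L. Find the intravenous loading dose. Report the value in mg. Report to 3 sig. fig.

9610 mg

LD = Css × Vd = 39.4 × 244 = 9614 mg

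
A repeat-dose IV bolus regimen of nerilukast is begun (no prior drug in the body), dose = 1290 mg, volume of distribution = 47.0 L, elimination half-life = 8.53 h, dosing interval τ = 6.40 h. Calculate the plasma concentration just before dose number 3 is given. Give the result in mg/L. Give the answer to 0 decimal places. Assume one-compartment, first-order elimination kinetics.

26 mg/L

C₀ per dose = Dose / Vd = 1290 / 47.0 = 27.45 mg/L
k = ln2 / t½ = 0.693147 / 8.53 = 0.08126 h⁻¹
Fraction remaining after one interval: r = e^(−kτ) = e^(−0.08126 × 6.40) = 0.5945
Before dose 3, 2 doses have been given (aged 1τ, 2τ).
C_trough = C₀ × (r + r²) = 27.45 × (0.5945 + 0.3534) = 26.02 mg/L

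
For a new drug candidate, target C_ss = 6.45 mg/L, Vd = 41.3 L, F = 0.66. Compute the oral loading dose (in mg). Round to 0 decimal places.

LD = Css × Vd / F = 6.45 × 41.3 / 0.66 = 403.6 mg

404 mg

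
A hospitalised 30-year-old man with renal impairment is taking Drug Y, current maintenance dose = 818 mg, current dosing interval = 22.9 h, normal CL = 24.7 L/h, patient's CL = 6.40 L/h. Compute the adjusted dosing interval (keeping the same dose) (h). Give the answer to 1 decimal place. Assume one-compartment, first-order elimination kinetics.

To keep the same average steady-state level, dosing rate must scale with clearance.
CL ratio = 6.40 / 24.7 = 0.2591
New interval (same dose) = 22.9 / 0.2591 = 88.38 h

88.4 h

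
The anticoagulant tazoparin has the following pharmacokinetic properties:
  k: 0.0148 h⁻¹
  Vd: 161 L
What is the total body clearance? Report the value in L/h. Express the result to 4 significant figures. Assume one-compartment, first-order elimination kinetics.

CL = k × Vd = 0.0148 × 161 = 2.383 L/h

2.383 L/h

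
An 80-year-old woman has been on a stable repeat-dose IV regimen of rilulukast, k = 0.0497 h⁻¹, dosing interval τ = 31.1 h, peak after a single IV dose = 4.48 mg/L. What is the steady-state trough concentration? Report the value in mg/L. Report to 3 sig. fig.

e^(−kτ) = e^(−0.04970 × 31.1) = 0.2132
Accumulation ratio R = 1 / (1 − e^(−kτ)) = 1 / (1 − 0.2132) = 1.271
Steady-state trough = C₀ × R × e^(−kτ) = 4.48 × 1.271 × 0.2132 = 1.214 mg/L

1.21 mg/L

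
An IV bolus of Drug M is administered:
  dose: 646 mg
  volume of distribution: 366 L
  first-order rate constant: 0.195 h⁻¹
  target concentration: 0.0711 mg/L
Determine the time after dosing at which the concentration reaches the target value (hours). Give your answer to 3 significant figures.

C₀ = Dose / Vd = 646.0 / 366 = 1.765 mg/L
t = ln(C₀ / C) / k = ln(1.765 / 0.0711) / 0.1950
  = ln(24.82) / 0.1950 = 3.212 / 0.1950 = 16.47 h

16.5 h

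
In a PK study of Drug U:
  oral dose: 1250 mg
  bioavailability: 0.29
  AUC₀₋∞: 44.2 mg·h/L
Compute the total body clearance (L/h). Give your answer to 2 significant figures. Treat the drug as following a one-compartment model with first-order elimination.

CL = F·Dose / AUC = 0.29 × 1250 / 44.2 = 8.201 L/h

8.2 L/h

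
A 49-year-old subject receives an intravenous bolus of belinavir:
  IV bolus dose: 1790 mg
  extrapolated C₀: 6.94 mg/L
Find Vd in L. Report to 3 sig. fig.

Vd = Dose / C₀ = 1790 / 6.94 = 257.9 L

258 L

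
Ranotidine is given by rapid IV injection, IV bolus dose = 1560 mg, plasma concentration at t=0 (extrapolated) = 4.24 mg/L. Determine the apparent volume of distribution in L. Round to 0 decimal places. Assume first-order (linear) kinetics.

368 L

Vd = Dose / C₀ = 1560 / 4.24 = 367.9 L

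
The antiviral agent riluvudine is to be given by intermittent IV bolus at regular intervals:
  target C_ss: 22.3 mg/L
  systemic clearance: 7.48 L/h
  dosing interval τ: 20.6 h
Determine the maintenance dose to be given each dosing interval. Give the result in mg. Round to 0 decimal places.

3436 mg

At steady state, Dose/τ = Css × CL.
Dose = Css × CL × τ = 22.3 × 7.480 × 20.6 = 3436 mg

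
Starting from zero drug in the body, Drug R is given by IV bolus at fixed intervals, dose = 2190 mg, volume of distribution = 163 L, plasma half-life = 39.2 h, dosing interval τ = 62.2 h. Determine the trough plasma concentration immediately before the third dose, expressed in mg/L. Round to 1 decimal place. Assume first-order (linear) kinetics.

6.0 mg/L

C₀ per dose = Dose / Vd = 2190 / 163 = 13.44 mg/L
k = ln2 / t½ = 0.693147 / 39.2 = 0.01768 h⁻¹
Fraction remaining after one interval: r = e^(−kτ) = e^(−0.01768 × 62.2) = 0.3330
Before dose 3, 2 doses have been given (aged 1τ, 2τ).
C_trough = C₀ × (r + r²) = 13.44 × (0.3330 + 0.1109) = 5.966 mg/L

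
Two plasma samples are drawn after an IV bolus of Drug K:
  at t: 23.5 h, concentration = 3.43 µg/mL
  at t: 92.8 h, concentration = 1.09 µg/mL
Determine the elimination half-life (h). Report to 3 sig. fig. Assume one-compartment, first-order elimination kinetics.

41.9 h

k = ln(C₁/C₂) / (t₂ − t₁) = ln(3.43/1.09) / (92.8 − 23.5)
  = 1.146 / 69.30 = 0.01654 h⁻¹
t½ = ln2 / k = 0.693147 / 0.01654 = 41.91 h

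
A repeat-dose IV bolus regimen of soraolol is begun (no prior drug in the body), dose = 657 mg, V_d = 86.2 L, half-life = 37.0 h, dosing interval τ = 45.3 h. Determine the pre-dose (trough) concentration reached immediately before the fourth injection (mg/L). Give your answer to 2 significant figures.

C₀ per dose = Dose / Vd = 657 / 86.2 = 7.622 mg/L
k = ln2 / t½ = 0.693147 / 37.0 = 0.01873 h⁻¹
Fraction remaining after one interval: r = e^(−kτ) = e^(−0.01873 × 45.3) = 0.4281
Before dose 4, 3 doses have been given (aged 1τ, 2τ, 3τ).
C_trough = C₀ × (r + r² + … + r^3) = C₀ × r(1−r^3)/(1−r)
        = 7.622 × 0.4281 × (1 − 0.07846) / (1 − 0.4281) = 5.258 mg/L

5.3 mg/L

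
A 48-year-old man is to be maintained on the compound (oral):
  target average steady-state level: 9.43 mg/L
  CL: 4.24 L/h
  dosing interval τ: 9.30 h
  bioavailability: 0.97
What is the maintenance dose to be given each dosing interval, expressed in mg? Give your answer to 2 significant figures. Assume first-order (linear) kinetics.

At steady state, F × (Dose/τ) = Css × CL.
Dose = Css × CL × τ / F = 9.43 × 4.240 × 9.30 / 0.97 = 383.3 mg

380 mg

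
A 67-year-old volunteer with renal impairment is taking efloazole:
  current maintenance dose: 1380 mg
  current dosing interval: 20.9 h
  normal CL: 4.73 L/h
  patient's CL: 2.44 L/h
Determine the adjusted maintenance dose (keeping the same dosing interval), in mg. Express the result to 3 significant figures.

To keep the same average steady-state level, dosing rate must scale with clearance.
CL ratio = 2.44 / 4.73 = 0.5159
New dose (same interval) = 1380 × 0.5159 = 711.9 mg

712 mg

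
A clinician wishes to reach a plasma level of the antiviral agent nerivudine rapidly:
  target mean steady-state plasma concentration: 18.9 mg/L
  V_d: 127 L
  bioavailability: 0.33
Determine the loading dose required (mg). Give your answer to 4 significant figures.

LD = Css × Vd / F = 18.9 × 127 / 0.33 = 7274 mg

7274 mg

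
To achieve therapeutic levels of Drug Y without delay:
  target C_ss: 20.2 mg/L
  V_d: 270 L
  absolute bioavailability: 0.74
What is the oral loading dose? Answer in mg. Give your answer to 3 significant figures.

7370 mg

LD = Css × Vd / F = 20.2 × 270 / 0.74 = 7370 mg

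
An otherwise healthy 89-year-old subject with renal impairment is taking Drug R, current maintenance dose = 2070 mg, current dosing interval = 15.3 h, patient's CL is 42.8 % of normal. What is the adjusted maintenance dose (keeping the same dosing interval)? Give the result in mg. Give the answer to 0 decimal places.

To keep the same average steady-state level, dosing rate must scale with clearance.
CL ratio = 42.8 / 100 = 0.4280
New dose (same interval) = 2070 × 0.4280 = 886.0 mg

886 mg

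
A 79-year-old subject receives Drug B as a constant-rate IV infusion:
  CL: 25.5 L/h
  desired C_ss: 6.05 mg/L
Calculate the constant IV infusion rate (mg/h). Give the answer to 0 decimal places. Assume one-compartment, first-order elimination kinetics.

At steady state, infusion rate R₀ = Css × CL = 6.05 × 25.50 = 154.3 mg/h

154 mg/h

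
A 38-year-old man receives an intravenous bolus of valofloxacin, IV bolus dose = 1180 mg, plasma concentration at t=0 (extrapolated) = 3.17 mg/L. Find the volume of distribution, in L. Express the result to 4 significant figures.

372.2 L

Vd = Dose / C₀ = 1180 / 3.17 = 372.2 L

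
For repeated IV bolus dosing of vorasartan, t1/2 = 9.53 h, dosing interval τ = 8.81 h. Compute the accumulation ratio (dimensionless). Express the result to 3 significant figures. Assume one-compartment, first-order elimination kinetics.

k = ln2 / t½ = 0.693147 / 9.53 = 0.07273 h⁻¹
e^(−kτ) = e^(−0.07273 × 8.81) = 0.5269
Accumulation ratio R = 1 / (1 − e^(−kτ)) = 1 / (1 − 0.5269) = 2.114

2.11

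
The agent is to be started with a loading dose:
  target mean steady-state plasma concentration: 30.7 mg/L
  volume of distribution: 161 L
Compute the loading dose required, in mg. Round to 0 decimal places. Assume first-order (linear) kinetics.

LD = Css × Vd = 30.7 × 161 = 4943 mg

4943 mg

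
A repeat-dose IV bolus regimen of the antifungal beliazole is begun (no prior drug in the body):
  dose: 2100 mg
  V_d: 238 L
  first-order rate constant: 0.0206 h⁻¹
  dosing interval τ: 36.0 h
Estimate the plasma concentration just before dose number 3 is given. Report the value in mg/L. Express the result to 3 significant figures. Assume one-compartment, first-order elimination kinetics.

C₀ per dose = Dose / Vd = 2100 / 238 = 8.824 mg/L
Fraction remaining after one interval: r = e^(−kτ) = e^(−0.02060 × 36.0) = 0.4764
Before dose 3, 2 doses have been given (aged 1τ, 2τ).
C_trough = C₀ × (r + r²) = 8.824 × (0.4764 + 0.2270) = 6.207 mg/L

6.21 mg/L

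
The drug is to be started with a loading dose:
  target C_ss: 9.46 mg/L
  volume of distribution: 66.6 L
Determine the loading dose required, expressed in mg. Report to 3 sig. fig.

LD = Css × Vd = 9.46 × 66.6 = 630.0 mg

630 mg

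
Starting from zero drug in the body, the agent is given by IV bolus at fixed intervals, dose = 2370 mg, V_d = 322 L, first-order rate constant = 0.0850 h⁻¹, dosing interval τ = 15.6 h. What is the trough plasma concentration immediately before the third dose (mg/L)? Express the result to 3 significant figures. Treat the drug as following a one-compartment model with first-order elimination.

2.47 mg/L

C₀ per dose = Dose / Vd = 2370 / 322 = 7.360 mg/L
Fraction remaining after one interval: r = e^(−kτ) = e^(−0.08500 × 15.6) = 0.2655
Before dose 3, 2 doses have been given (aged 1τ, 2τ).
C_trough = C₀ × (r + r²) = 7.360 × (0.2655 + 0.07049) = 2.473 mg/L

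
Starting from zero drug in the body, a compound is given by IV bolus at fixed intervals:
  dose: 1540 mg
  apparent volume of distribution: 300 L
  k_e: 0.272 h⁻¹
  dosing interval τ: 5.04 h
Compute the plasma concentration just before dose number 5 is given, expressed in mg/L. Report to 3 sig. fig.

1.74 mg/L

C₀ per dose = Dose / Vd = 1540 / 300 = 5.133 mg/L
Fraction remaining after one interval: r = e^(−kτ) = e^(−0.2720 × 5.04) = 0.2539
Before dose 5, 4 doses have been given (aged 1τ, 2τ, 3τ, 4τ).
C_trough = C₀ × (r + r² + … + r^4) = C₀ × r(1−r^4)/(1−r)
        = 5.133 × 0.2539 × (1 − 0.004156) / (1 − 0.2539) = 1.740 mg/L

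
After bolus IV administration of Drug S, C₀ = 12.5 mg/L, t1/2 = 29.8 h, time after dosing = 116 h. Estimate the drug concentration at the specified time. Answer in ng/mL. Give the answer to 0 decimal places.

k = ln2 / t½ = 0.693147 / 29.8 = 0.02326 h⁻¹
C = C₀ · e^(−k·t) = 12.50 × e^(−0.02326 × 116)
  = 12.50 × 0.06733 = 0.8416 mg/L
Convert: 0.8416 mg/L × 1000 = 841.6 ng/mL

842 ng/mL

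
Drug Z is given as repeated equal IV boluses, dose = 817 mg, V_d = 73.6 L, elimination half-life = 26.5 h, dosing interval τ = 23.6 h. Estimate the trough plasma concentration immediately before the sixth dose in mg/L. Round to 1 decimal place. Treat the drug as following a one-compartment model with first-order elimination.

C₀ per dose = Dose / Vd = 817 / 73.6 = 11.10 mg/L
k = ln2 / t½ = 0.693147 / 26.5 = 0.02616 h⁻¹
Fraction remaining after one interval: r = e^(−kτ) = e^(−0.02616 × 23.6) = 0.5394
Before dose 6, 5 doses have been given (aged 1τ, 2τ, 3τ, 4τ, 5τ).
C_trough = C₀ × (r + r² + … + r^5) = C₀ × r(1−r^5)/(1−r)
        = 11.10 × 0.5394 × (1 − 0.04566) / (1 − 0.5394) = 12.41 mg/L

12.4 mg/L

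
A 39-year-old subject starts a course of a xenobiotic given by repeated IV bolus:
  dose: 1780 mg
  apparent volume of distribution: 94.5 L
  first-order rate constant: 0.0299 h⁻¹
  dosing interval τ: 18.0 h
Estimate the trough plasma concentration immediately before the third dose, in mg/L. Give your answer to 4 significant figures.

17.42 mg/L

C₀ per dose = Dose / Vd = 1780 / 94.5 = 18.84 mg/L
Fraction remaining after one interval: r = e^(−kτ) = e^(−0.02990 × 18.0) = 0.5838
Before dose 3, 2 doses have been given (aged 1τ, 2τ).
C_trough = C₀ × (r + r²) = 18.84 × (0.5838 + 0.3408) = 17.42 mg/L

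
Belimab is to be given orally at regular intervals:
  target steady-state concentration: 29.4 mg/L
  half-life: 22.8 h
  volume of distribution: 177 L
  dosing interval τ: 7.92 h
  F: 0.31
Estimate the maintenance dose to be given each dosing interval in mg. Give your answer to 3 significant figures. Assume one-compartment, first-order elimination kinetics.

k = ln2 / t½ = 0.693147 / 22.8 = 0.03040 h⁻¹
CL = k × Vd = 0.03040 × 177 = 5.381 L/h
At steady state, F × (Dose/τ) = Css × CL.
Dose = Css × CL × τ / F = 29.4 × 5.381 × 7.92 / 0.31 = 4042 mg

4040 mg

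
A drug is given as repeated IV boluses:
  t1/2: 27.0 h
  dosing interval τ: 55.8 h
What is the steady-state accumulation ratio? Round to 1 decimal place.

k = ln2 / t½ = 0.693147 / 27.0 = 0.02567 h⁻¹
e^(−kτ) = e^(−0.02567 × 55.8) = 0.2387
Accumulation ratio R = 1 / (1 − e^(−kτ)) = 1 / (1 − 0.2387) = 1.314

1.3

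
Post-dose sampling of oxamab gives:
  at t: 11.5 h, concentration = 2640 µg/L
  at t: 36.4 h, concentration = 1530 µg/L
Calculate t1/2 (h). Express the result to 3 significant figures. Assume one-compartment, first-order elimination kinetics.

k = ln(C₁/C₂) / (t₂ − t₁) = ln(2640/1530) / (36.4 − 11.5)
  = 0.5455 / 24.90 = 0.02191 h⁻¹
t½ = ln2 / k = 0.693147 / 0.02191 = 31.64 h

31.6 h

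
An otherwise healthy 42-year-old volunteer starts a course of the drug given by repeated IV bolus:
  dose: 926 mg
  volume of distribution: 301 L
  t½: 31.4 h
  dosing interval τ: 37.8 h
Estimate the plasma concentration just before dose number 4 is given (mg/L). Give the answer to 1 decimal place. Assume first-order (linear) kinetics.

C₀ per dose = Dose / Vd = 926 / 301 = 3.076 mg/L
k = ln2 / t½ = 0.693147 / 31.4 = 0.02207 h⁻¹
Fraction remaining after one interval: r = e^(−kτ) = e^(−0.02207 × 37.8) = 0.4342
Before dose 4, 3 doses have been given (aged 1τ, 2τ, 3τ).
C_trough = C₀ × (r + r² + … + r^3) = C₀ × r(1−r^3)/(1−r)
        = 3.076 × 0.4342 × (1 − 0.08186) / (1 − 0.4342) = 2.167 mg/L

2.2 mg/L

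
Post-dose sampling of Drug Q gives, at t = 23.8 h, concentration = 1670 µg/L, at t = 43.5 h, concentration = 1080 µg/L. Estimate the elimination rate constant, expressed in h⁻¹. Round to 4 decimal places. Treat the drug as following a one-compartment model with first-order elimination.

k = ln(C₁/C₂) / (t₂ − t₁) = ln(1670/1080) / (43.5 − 23.8)
  = 0.4359 / 19.70 = 0.02213 h⁻¹

0.0221 h⁻¹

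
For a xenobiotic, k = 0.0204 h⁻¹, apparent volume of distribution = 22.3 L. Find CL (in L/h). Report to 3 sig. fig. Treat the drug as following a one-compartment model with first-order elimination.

CL = k × Vd = 0.0204 × 22.3 = 0.4549 L/h

0.455 L/h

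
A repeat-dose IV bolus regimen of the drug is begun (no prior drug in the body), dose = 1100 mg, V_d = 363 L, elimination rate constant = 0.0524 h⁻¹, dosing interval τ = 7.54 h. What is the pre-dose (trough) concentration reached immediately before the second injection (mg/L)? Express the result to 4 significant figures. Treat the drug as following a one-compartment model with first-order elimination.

2.041 mg/L

C₀ per dose = Dose / Vd = 1100 / 363 = 3.030 mg/L
Fraction remaining after one interval: r = e^(−kτ) = e^(−0.05240 × 7.54) = 0.6736
Before dose 2, 1 dose has been given (aged 1τ).
C_trough = C₀ × r = 3.030 × 0.6736 = 2.041 mg/L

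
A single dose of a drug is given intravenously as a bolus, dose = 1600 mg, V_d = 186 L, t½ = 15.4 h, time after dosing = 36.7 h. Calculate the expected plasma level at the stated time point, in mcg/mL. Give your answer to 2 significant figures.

1.6 mcg/mL

C₀ = Dose / Vd = 1600 / 186 = 8.602 mg/L
k = ln2 / t½ = 0.693147 / 15.4 = 0.04501 h⁻¹
C = C₀ · e^(−k·t) = 8.602 × e^(−0.04501 × 36.7)
  = 8.602 × 0.1917 = 1.649 mg/L
(1.649 mg/L = 1.649 mcg/mL)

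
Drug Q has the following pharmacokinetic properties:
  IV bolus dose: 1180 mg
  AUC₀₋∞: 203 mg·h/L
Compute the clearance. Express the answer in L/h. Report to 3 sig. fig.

CL = Dose / AUC = 1180 / 203 = 5.813 L/h

5.81 L/h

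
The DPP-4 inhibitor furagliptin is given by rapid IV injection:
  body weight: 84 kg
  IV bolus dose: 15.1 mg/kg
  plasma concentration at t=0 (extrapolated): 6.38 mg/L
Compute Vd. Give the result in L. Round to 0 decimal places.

Dose = 15.1 × 84 = 1268 mg
Vd = Dose / C₀ = 1268 / 6.38 = 198.7 L

199 L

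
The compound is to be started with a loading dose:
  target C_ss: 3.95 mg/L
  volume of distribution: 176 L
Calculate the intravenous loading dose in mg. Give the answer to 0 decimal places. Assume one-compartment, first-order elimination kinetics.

695 mg

LD = Css × Vd = 3.95 × 176 = 695.2 mg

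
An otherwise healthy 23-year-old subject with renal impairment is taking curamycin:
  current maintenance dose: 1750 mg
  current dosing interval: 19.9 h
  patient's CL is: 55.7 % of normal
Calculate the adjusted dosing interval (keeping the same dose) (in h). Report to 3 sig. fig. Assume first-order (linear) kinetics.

35.7 h

To keep the same average steady-state level, dosing rate must scale with clearance.
CL ratio = 55.7 / 100 = 0.5570
New interval (same dose) = 19.9 / 0.5570 = 35.73 h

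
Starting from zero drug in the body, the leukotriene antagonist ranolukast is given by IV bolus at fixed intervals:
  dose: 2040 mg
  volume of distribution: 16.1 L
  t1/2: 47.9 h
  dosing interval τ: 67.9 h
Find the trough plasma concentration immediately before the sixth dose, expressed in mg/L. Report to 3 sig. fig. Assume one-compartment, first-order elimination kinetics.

75.3 mg/L

C₀ per dose = Dose / Vd = 2040 / 16.1 = 126.7 mg/L
k = ln2 / t½ = 0.693147 / 47.9 = 0.01447 h⁻¹
Fraction remaining after one interval: r = e^(−kτ) = e^(−0.01447 × 67.9) = 0.3744
Before dose 6, 5 doses have been given (aged 1τ, 2τ, 3τ, 4τ, 5τ).
C_trough = C₀ × (r + r² + … + r^5) = C₀ × r(1−r^5)/(1−r)
        = 126.7 × 0.3744 × (1 − 0.007357) / (1 − 0.3744) = 75.27 mg/L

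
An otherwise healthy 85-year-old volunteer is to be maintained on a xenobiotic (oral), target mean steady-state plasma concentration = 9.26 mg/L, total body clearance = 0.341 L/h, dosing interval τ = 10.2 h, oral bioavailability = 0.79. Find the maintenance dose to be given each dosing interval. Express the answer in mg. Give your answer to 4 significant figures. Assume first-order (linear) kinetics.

40.77 mg

At steady state, F × (Dose/τ) = Css × CL.
Dose = Css × CL × τ / F = 9.26 × 0.3410 × 10.2 / 0.79 = 40.77 mg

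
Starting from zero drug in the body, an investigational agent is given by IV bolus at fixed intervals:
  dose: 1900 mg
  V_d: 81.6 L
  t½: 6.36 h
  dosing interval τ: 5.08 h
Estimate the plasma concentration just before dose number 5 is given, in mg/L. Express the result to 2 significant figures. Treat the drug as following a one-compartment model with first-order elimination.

28 mg/L

C₀ per dose = Dose / Vd = 1900 / 81.6 = 23.28 mg/L
k = ln2 / t½ = 0.693147 / 6.36 = 0.1090 h⁻¹
Fraction remaining after one interval: r = e^(−kτ) = e^(−0.1090 × 5.08) = 0.5748
Before dose 5, 4 doses have been given (aged 1τ, 2τ, 3τ, 4τ).
C_trough = C₀ × (r + r² + … + r^4) = C₀ × r(1−r^4)/(1−r)
        = 23.28 × 0.5748 × (1 − 0.1092) / (1 − 0.5748) = 28.03 mg/L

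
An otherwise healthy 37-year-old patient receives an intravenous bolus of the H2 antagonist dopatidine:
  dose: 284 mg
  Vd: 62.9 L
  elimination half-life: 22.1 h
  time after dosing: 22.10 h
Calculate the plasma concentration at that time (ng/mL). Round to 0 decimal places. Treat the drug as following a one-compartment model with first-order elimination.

2258 ng/mL

C₀ = Dose / Vd = 284.0 / 62.9 = 4.515 mg/L
k = ln2 / t½ = 0.693147 / 22.1 = 0.03136 h⁻¹
t / t½ = 22.10 / 22.1 = 1 half-lives
C = C₀ × (1/2)^1 = 4.515 × 0.5000 = 2.258 mg/L
Convert: 2.258 mg/L × 1000 = 2258 ng/mL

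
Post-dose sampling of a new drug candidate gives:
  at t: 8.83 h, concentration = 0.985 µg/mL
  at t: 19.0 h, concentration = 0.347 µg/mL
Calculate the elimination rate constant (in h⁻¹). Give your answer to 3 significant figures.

k = ln(C₁/C₂) / (t₂ − t₁) = ln(0.985/0.347) / (19.0 − 8.83)
  = 1.043 / 10.17 = 0.1026 h⁻¹

0.103 h⁻¹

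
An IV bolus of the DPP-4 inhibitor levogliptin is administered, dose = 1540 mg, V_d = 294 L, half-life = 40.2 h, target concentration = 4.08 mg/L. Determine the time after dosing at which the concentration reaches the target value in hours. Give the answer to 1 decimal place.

14.5 h

C₀ = Dose / Vd = 1540 / 294 = 5.238 mg/L
k = ln2 / t½ = 0.693147 / 40.2 = 0.01724 h⁻¹
t = ln(C₀ / C) / k = ln(5.238 / 4.08) / 0.01724
  = ln(1.284) / 0.01724 = 0.2500 / 0.01724 = 14.50 h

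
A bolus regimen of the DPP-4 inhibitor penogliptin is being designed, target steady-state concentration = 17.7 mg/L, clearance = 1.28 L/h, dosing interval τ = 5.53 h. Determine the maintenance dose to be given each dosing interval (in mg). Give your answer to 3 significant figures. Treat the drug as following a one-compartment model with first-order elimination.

125 mg

At steady state, Dose/τ = Css × CL.
Dose = Css × CL × τ = 17.7 × 1.280 × 5.53 = 125.3 mg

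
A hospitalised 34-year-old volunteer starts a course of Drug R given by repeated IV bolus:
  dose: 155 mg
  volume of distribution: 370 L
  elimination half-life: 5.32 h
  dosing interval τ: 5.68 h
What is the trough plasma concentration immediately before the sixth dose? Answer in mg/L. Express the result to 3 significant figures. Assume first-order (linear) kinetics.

0.373 mg/L

C₀ per dose = Dose / Vd = 155 / 370 = 0.4189 mg/L
k = ln2 / t½ = 0.693147 / 5.32 = 0.1303 h⁻¹
Fraction remaining after one interval: r = e^(−kτ) = e^(−0.1303 × 5.68) = 0.4771
Before dose 6, 5 doses have been given (aged 1τ, 2τ, 3τ, 4τ, 5τ).
C_trough = C₀ × (r + r² + … + r^5) = C₀ × r(1−r^5)/(1−r)
        = 0.4189 × 0.4771 × (1 − 0.02472) / (1 − 0.4771) = 0.3728 mg/L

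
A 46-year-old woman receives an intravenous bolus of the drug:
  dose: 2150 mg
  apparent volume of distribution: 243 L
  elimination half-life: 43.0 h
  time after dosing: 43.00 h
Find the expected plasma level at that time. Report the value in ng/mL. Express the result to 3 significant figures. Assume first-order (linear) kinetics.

4420 ng/mL

C₀ = Dose / Vd = 2150 / 243 = 8.848 mg/L
k = ln2 / t½ = 0.693147 / 43.0 = 0.01612 h⁻¹
t / t½ = 43.00 / 43.0 = 1 half-lives
C = C₀ × (1/2)^1 = 8.848 × 0.5000 = 4.424 mg/L
Convert: 4.424 mg/L × 1000 = 4424 ng/mL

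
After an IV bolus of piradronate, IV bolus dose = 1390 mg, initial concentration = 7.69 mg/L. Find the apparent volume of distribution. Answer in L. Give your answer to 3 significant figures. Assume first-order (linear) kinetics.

Vd = Dose / C₀ = 1390 / 7.69 = 180.8 L

181 L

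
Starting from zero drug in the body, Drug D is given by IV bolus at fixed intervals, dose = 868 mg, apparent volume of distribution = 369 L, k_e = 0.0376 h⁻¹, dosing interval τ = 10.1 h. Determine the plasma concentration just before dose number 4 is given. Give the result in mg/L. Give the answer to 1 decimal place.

C₀ per dose = Dose / Vd = 868 / 369 = 2.352 mg/L
Fraction remaining after one interval: r = e^(−kτ) = e^(−0.03760 × 10.1) = 0.6840
Before dose 4, 3 doses have been given (aged 1τ, 2τ, 3τ).
C_trough = C₀ × (r + r² + … + r^3) = C₀ × r(1−r^3)/(1−r)
        = 2.352 × 0.6840 × (1 − 0.3200) / (1 − 0.6840) = 3.462 mg/L

3.5 mg/L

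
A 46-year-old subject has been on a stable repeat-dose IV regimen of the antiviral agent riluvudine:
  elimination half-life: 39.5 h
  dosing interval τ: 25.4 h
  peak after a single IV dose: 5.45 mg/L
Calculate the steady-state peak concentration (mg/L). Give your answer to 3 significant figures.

k = ln2 / t½ = 0.693147 / 39.5 = 0.01755 h⁻¹
e^(−kτ) = e^(−0.01755 × 25.4) = 0.6403
Accumulation ratio R = 1 / (1 − e^(−kτ)) = 1 / (1 − 0.6403) = 2.780
Steady-state peak = C₀ × R = 5.45 × 2.780 = 15.15 mg/L

15.2 mg/L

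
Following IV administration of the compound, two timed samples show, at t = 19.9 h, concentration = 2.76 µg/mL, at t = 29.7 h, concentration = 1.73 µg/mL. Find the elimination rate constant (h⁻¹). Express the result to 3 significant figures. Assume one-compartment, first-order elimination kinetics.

k = ln(C₁/C₂) / (t₂ − t₁) = ln(2.76/1.73) / (29.7 − 19.9)
  = 0.4671 / 9.800 = 0.04766 h⁻¹

0.0477 h⁻¹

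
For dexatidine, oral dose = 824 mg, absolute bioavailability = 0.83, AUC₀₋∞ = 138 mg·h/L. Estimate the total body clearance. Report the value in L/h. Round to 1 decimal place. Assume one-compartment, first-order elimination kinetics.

CL = F·Dose / AUC = 0.83 × 824 / 138 = 4.956 L/h

5.0 L/h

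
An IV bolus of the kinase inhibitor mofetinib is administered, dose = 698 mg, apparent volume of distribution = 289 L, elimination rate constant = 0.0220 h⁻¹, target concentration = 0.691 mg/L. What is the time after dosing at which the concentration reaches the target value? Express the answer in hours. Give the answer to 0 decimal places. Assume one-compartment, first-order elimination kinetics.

57 h

C₀ = Dose / Vd = 698.0 / 289 = 2.415 mg/L
t = ln(C₀ / C) / k = ln(2.415 / 0.691) / 0.02200
  = ln(3.495) / 0.02200 = 1.251 / 0.02200 = 56.86 h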